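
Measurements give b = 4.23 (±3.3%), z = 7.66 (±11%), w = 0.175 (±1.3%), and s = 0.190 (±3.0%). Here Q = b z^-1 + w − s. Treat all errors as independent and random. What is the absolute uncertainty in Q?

0.0637

Let p = b·z^-1 = 0.552. δp/p = √((1·δb/b)² + (-1·δz/z)²) = √(0.00109 + 0.0121) = 0.115, so δp = 0.0634.
Q = p + w − s: δQ = √(δp² + δw² + δs²) = √(0.00402 + 5.18e-06 + 3.25e-05) = 0.0637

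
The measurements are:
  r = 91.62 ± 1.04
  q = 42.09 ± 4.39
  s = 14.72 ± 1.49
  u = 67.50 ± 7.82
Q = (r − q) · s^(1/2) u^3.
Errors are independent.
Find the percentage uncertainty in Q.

36.3%

Let w = r − q = 49.53. δw = √(δr² + δq²) = √(1.08 + 19.3) = 4.51, so δw/w = 0.0911.
Q is then a monomial in w, s, u:
δQ/Q = √((δw/w)² + (½·δs/s)² + (3·δu/u)²) = √(0.00830 + 0.00256 + 0.121) = 0.363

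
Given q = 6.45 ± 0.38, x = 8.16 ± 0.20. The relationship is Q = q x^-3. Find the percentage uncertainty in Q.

9.42%

Products/powers → add relative errors in quadrature, weighted by exponent:
  (1·δq/q)² = (1×0.0589)² = 0.00347;  (-3·δx/x)² = (-3×0.0245)² = 0.00541
δQ/Q = √(0.00888) = 0.0942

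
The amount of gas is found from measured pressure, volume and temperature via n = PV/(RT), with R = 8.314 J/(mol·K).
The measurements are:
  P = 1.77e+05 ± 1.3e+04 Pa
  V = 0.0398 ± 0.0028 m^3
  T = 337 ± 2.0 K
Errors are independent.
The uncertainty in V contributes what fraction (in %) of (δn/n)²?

(δn/n)² = (1·δP/P)² + (1·δV/V)² + (-1·δT/T)²
  P term: (1×0.0734)² = 0.00539
  V term: (1×0.0704)² = 0.00495
  T term: (-1×0.00593)² = 3.52e-05
Total = 0.0104. Share from V = 0.00495/0.0104 = 0.477.

47.7%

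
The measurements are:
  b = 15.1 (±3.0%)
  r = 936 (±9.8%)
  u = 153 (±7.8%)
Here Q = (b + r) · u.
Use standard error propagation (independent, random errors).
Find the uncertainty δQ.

18000

Let w = b + r = 951. δw = √(δb² + δr²) = √(0.205 + 8410) = 91.7, so δw/w = 0.0964.
Q is then a monomial in w, u:
δQ/Q = √((δw/w)² + (1·δu/u)²) = √(0.00930 + 0.00608) = 0.124
Q = 1.46e+05, so δQ = 0.124 × 1.46e+05 = 18000.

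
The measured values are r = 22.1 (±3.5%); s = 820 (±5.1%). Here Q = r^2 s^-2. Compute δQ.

Q is a product of powers, so relative uncertainties combine in quadrature:
  (2·δr/r)² = (2×0.0350)² = 0.00490;  (-2·δs/s)² = (-2×0.0510)² = 0.0104
δQ/Q = √(0.0153) = 0.124
Q = 0.000726, so δQ = 0.124 × 0.000726 = 8.99e-05.

8.99e-05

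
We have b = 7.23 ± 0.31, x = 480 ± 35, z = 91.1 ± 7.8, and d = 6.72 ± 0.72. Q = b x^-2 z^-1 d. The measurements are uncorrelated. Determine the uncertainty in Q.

4.74e-07

Relative error in a monomial: (δQ/Q)² = Σ (nᵢ · δxᵢ/xᵢ)².
  (1·δb/b)² = (1×0.0429)² = 0.00184;  (-2·δx/x)² = (-2×0.0729)² = 0.0213;  (-1·δz/z)² = (-1×0.0856)² = 0.00733;  (1·δd/d)² = (1×0.107)² = 0.0115
δQ/Q = √(0.0419) = 0.205
Q = 2.31e-06, so δQ = 0.205 × 2.31e-06 = 4.74e-07.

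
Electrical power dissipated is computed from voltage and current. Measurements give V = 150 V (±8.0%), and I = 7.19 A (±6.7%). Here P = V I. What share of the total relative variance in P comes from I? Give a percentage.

41.2%

(δP/P)² = (1·δV/V)² + (1·δI/I)²
  V term: (1×0.0800)² = 0.00640
  I term: (1×0.0670)² = 0.00449
Total = 0.0109. Share from I = 0.00449/0.0109 = 0.412.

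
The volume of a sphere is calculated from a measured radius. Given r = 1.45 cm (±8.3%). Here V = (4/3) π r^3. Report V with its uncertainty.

For a monomial V ∝ r^3, fractional errors add in quadrature:
  (3·δr/r)² = (3×0.0830)² = 0.0620
δV/V = √(0.0620) = 0.249
V = 12.8 cm^3, so δV = 0.249 × 12.8 = 3.18 cm^3.

12.8 ± 3.18 cm^3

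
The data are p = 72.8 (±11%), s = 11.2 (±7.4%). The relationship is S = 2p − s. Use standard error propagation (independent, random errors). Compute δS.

For a sum/difference, combine absolute errors in quadrature:
  (2·δp)² = 257;  (δs)² = 0.687
δS = √(257) = 16.0

16.0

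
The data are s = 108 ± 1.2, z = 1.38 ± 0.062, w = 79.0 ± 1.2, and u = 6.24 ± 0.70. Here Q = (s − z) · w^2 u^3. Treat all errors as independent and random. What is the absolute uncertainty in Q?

Let h = s − z = 107. δh = √(δs² + δz²) = √(1.44 + 0.00384) = 1.20, so δh/h = 0.0113.
Q is then a monomial in h, w, u:
δQ/Q = √((δh/h)² + (2·δw/w)² + (3·δu/u)²) = √(0.000127 + 0.000923 + 0.113) = 0.338
Q = 1.62e+08, so δQ = 0.338 × 1.62e+08 = 5.47e+07.

5.47e+07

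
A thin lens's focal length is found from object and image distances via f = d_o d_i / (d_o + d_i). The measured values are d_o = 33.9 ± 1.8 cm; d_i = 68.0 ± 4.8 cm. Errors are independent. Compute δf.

0.962 cm

∂f/∂d_o = (d_i/(d_o+d_i))² = 0.445;  ∂f/∂d_i = (d_o/(d_o+d_i))² = 0.111
δf = √((∂f/∂d_o · δd_o)² + (∂f/∂d_i · δd_i)²) = √(0.643 + 0.282) = 0.962 cm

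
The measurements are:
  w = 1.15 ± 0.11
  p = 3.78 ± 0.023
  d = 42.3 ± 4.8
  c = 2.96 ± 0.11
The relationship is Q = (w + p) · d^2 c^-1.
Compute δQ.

689

Let u = w + p = 4.93. δu = √(δw² + δp²) = √(0.0121 + 0.000529) = 0.112, so δu/u = 0.0228.
Q is then a monomial in u, d, c:
δQ/Q = √((δu/u)² + (2·δd/d)² + (-1·δc/c)²) = √(0.000520 + 0.0515 + 0.00138) = 0.231
Q = 2980, so δQ = 0.231 × 2980 = 689.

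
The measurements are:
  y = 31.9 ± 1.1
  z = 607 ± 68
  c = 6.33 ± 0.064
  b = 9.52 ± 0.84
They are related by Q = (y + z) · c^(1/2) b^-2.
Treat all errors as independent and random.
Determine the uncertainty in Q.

3.66

Let u = y + z = 639. δu = √(δy² + δz²) = √(1.21 + 4620) = 68.0, so δu/u = 0.106.
Q is then a monomial in u, c, b:
δQ/Q = √((δu/u)² + (½·δc/c)² + (-2·δb/b)²) = √(0.0113 + 2.56e-05 + 0.0311) = 0.206
Q = 17.7, so δQ = 0.206 × 17.7 = 3.66.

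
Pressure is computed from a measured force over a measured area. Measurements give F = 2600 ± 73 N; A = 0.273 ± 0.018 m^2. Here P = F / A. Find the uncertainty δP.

683 Pa

Products/powers → add relative errors in quadrature, weighted by exponent:
  (1·δF/F)² = (1×0.0281)² = 0.000788;  (-1·δA/A)² = (-1×0.0659)² = 0.00435
δP/P = √(0.00514) = 0.0717
P = 9520 Pa, so δP = 0.0717 × 9520 = 683 Pa.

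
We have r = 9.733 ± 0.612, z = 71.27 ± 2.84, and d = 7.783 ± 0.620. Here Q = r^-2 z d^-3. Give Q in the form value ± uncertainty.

Q is a product of powers, so relative uncertainties combine in quadrature:
  (-2·δr/r)² = (-2×0.0629)² = 0.0158;  (1·δz/z)² = (1×0.0398)² = 0.00159;  (-3·δd/d)² = (-3×0.0797)² = 0.0571
δQ/Q = √(0.0745) = 0.273
Q = 0.001596, so δQ = 0.273 × 0.001596 = 0.000436.

0.001596 ± 0.000436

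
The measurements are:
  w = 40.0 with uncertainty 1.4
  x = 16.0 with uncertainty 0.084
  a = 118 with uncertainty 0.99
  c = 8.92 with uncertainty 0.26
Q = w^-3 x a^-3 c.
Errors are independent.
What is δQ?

Each factor contributes (exponent × relative error)² to (δQ/Q)²:
  (-3·δw/w)² = (-3×0.0350)² = 0.0110;  (1·δx/x)² = (1×0.00525)² = 2.76e-05;  (-3·δa/a)² = (-3×0.00839)² = 0.000634;  (1·δc/c)² = (1×0.0291)² = 0.000850
δQ/Q = √(0.0125) = 0.112
Q = 1.36e-09, so δQ = 0.112 × 1.36e-09 = 1.52e-10.

1.52e-10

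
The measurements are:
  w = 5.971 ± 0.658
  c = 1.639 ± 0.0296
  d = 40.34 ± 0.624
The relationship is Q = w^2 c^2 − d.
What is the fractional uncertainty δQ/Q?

0.386

Let p = w^2·c^2 = 95.77. δp/p = √((2·δw/w)² + (2·δc/c)²) = √(0.0486 + 0.00130) = 0.223, so δp = 21.4.
Q = p − d: δQ = √(δp² + δd²) = √(458 + 0.389) = 21.4
Q = 55.43, so δQ/Q = 21.4/55.43 = 0.386.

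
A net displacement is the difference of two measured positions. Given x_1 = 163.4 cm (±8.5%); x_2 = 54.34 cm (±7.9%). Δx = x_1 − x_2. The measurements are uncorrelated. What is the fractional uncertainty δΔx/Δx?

Δx is a linear combination, so absolute uncertainties add in quadrature:
  (δx_1)² = 193;  (δx_2)² = 18.4
δΔx = √(211) = 14.5 cm
Δx = 109.1 cm, so δΔx/Δx = 14.5/109.1 = 0.133.

0.133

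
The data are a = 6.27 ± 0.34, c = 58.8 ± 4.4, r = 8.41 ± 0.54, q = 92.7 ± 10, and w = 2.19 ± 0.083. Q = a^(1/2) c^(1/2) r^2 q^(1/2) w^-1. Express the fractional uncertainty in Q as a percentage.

Products/powers → add relative errors in quadrature, weighted by exponent:
  (½·δa/a)² = (0.5×0.0542)² = 0.000735;  (½·δc/c)² = (0.5×0.0748)² = 0.00140;  (2·δr/r)² = (2×0.0642)² = 0.0165;  (½·δq/q)² = (0.5×0.108)² = 0.00291;  (-1·δw/w)² = (-1×0.0379)² = 0.00144
δQ/Q = √(0.0230) = 0.152

15.2%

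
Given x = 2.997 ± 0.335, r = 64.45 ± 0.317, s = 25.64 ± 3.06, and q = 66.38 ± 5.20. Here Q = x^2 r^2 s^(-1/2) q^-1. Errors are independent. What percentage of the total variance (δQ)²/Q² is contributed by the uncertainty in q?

10.3%

(δQ/Q)² = (2·δx/x)² + (2·δr/r)² + (−½·δs/s)² + (-1·δq/q)²
  x term: (2×0.112)² = 0.0500
  r term: (2×0.00492)² = 9.68e-05
  s term: (-0.5×0.119)² = 0.00356
  q term: (-1×0.0783)² = 0.00614
Total = 0.0598. Share from q = 0.00614/0.0598 = 0.103.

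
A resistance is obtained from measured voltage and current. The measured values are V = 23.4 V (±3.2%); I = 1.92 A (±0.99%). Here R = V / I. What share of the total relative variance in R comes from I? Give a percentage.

(δR/R)² = (1·δV/V)² + (-1·δI/I)²
  V term: (1×0.0320)² = 0.00102
  I term: (-1×0.00990)² = 9.8e-05
Total = 0.00112. Share from I = 9.8e-05/0.00112 = 0.0874.

8.74%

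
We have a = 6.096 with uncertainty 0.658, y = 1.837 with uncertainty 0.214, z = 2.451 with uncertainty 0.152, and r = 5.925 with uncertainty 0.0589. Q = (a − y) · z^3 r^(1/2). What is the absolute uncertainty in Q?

Let u = a − y = 4.259. δu = √(δa² + δy²) = √(0.433 + 0.0458) = 0.692, so δu/u = 0.162.
Q is then a monomial in u, z, r:
δQ/Q = √((δu/u)² + (3·δz/z)² + (½·δr/r)²) = √(0.0264 + 0.0346 + 2.47e-05) = 0.247
Q = 152.6, so δQ = 0.247 × 152.6 = 37.7.

37.7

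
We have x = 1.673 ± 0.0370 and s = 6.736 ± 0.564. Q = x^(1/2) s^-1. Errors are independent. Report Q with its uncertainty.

Since Q is a product/quotient, work with relative uncertainties:
  (½·δx/x)² = (0.5×0.0221)² = 0.000122;  (-1·δs/s)² = (-1×0.0837)² = 0.00701
δQ/Q = √(0.00713) = 0.0845
Q = 0.1920, so δQ = 0.0845 × 0.1920 = 0.0162.

0.1920 ± 0.0162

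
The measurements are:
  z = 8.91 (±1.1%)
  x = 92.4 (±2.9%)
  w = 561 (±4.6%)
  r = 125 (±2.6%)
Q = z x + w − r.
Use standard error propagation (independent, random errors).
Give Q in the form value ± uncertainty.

1260 ± 36.4

Let p = z·x = 823. δp/p = √((1·δz/z)² + (1·δx/x)²) = √(0.000121 + 0.000841) = 0.0310, so δp = 25.5.
Q = p + w − r: δQ = √(δp² + δw² + δr²) = √(652 + 666 + 10.6) = 36.4
Q = 1260.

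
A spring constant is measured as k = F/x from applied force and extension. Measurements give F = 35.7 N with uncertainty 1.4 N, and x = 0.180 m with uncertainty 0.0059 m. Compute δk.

10.1 N/m

Relative error in a monomial: (δk/k)² = Σ (nᵢ · δxᵢ/xᵢ)².
  (1·δF/F)² = (1×0.0392)² = 0.00154;  (-1·δx/x)² = (-1×0.0328)² = 0.00107
δk/k = √(0.00261) = 0.0511
k = 198 N/m, so δk = 0.0511 × 198 = 10.1 N/m.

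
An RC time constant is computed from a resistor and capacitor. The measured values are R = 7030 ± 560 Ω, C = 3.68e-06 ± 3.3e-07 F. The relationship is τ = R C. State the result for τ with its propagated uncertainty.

For a monomial τ ∝ R, C, fractional errors add in quadrature:
  (1·δR/R)² = (1×0.0797)² = 0.00635;  (1·δC/C)² = (1×0.0897)² = 0.00804
δτ/τ = √(0.0144) = 0.120
τ = 0.0259 s, so δτ = 0.120 × 0.0259 = 0.00310 s.

0.0259 ± 0.00310 s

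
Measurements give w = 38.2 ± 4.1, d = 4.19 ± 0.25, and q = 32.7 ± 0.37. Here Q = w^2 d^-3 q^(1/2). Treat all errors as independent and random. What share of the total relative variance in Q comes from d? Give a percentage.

(δQ/Q)² = (2·δw/w)² + (-3·δd/d)² + (½·δq/q)²
  w term: (2×0.107)² = 0.0461
  d term: (-3×0.0597)² = 0.0320
  q term: (0.5×0.0113)² = 3.2e-05
Total = 0.0782. Share from d = 0.0320/0.0782 = 0.410.

41.0%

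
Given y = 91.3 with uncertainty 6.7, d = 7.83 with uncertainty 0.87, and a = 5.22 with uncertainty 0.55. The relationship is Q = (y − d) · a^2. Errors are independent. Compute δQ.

513

Let u = y − d = 83.5. δu = √(δy² + δd²) = √(44.9 + 0.757) = 6.76, so δu/u = 0.0809.
Q is then a monomial in u, a:
δQ/Q = √((δu/u)² + (2·δa/a)²) = √(0.00655 + 0.0444) = 0.226
Q = 2270, so δQ = 0.226 × 2270 = 513.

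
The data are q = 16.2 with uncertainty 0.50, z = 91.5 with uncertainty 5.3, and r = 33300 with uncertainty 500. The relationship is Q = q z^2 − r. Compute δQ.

16300

Let p = q·z^2 = 1.36e+05. δp/p = √((1·δq/q)² + (2·δz/z)²) = √(0.000953 + 0.0134) = 0.120, so δp = 16300.
Q = p − r: δQ = √(δp² + δr²) = √(2.64e+08 + 2.5e+05) = 16300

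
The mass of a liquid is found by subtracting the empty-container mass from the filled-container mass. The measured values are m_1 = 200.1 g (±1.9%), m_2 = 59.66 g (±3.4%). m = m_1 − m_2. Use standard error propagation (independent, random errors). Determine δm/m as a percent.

Sums and differences: (δm)² = Σ (cᵢ δxᵢ)².
  (δm_1)² = 14.5;  (δm_2)² = 4.11
δm = √(18.6) = 4.31 g
m = 140.4 g, so δm/m = 4.31/140.4 = 0.0307.

3.07%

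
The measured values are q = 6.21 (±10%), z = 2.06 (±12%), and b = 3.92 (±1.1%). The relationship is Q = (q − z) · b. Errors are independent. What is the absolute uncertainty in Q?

Let u = q − z = 4.15. δu = √(δq² + δz²) = √(0.386 + 0.0611) = 0.668, so δu/u = 0.161.
Q is then a monomial in u, b:
δQ/Q = √((δu/u)² + (1·δb/b)²) = √(0.0259 + 0.000121) = 0.161
Q = 16.3, so δQ = 0.161 × 16.3 = 2.63.

2.63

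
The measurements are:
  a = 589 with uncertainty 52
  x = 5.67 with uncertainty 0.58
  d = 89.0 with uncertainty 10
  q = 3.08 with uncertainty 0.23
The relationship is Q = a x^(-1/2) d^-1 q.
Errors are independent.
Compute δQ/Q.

For a monomial Q ∝ a, x^(-1/2), d^-1, q, fractional errors add in quadrature:
  (1·δa/a)² = (1×0.0883)² = 0.00779;  (−½·δx/x)² = (-0.5×0.102)² = 0.00262;  (-1·δd/d)² = (-1×0.112)² = 0.0126;  (1·δq/q)² = (1×0.0747)² = 0.00558
δQ/Q = √(0.0286) = 0.169

0.169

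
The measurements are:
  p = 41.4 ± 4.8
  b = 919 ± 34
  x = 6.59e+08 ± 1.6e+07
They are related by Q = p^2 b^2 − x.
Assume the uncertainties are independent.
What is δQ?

3.53e+08

Let w = p^2·b^2 = 1.45e+09. δw/w = √((2·δp/p)² + (2·δb/b)²) = √(0.0538 + 0.00548) = 0.243, so δw = 3.52e+08.
Q = w − x: δQ = √(δw² + δx²) = √(1.24e+17 + 2.56e+14) = 3.53e+08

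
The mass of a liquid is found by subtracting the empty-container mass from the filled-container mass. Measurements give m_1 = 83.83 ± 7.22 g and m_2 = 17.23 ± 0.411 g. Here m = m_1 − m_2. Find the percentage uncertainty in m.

Absolute uncertainties add in quadrature for a linear combination:
  (δm_1)² = 52.1;  (δm_2)² = 0.169
δm = √(52.3) = 7.23 g
m = 66.60 g, so δm/m = 7.23/66.60 = 0.109.

10.9%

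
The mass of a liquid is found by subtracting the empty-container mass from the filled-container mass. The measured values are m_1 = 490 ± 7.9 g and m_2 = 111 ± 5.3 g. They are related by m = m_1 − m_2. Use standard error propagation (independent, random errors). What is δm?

9.51 g

Absolute uncertainties add in quadrature for a linear combination:
  (δm_1)² = 62.4;  (δm_2)² = 28.1
δm = √(90.5) = 9.51 g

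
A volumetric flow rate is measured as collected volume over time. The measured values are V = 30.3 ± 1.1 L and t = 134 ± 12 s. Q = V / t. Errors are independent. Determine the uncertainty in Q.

0.0219 L/s

Q is a product of powers, so relative uncertainties combine in quadrature:
  (1·δV/V)² = (1×0.0363)² = 0.00132;  (-1·δt/t)² = (-1×0.0896)² = 0.00802
δQ/Q = √(0.00934) = 0.0966
Q = 0.226 L/s, so δQ = 0.0966 × 0.226 = 0.0219 L/s.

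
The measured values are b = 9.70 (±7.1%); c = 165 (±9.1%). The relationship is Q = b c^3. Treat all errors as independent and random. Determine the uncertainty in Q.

1.23e+07

Q is a product of powers, so relative uncertainties combine in quadrature:
  (1·δb/b)² = (1×0.0710)² = 0.00504;  (3·δc/c)² = (3×0.0910)² = 0.0745
δQ/Q = √(0.0796) = 0.282
Q = 4.36e+07, so δQ = 0.282 × 4.36e+07 = 1.23e+07.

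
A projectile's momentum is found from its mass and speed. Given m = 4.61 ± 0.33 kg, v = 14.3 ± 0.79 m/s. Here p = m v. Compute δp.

Since p is a product/quotient, work with relative uncertainties:
  (1·δm/m)² = (1×0.0716)² = 0.00512;  (1·δv/v)² = (1×0.0552)² = 0.00305
δp/p = √(0.00818) = 0.0904
p = 65.9 kg·m/s, so δp = 0.0904 × 65.9 = 5.96 kg·m/s.

5.96 kg·m/s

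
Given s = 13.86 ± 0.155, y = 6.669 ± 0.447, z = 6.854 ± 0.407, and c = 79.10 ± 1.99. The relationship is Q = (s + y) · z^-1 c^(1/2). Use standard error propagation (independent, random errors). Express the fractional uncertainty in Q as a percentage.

Let u = s + y = 20.53. δu = √(δs² + δy²) = √(0.0240 + 0.200) = 0.473, so δu/u = 0.0230.
Q is then a monomial in u, z, c:
δQ/Q = √((δu/u)² + (-1·δz/z)² + (½·δc/c)²) = √(0.000531 + 0.00353 + 0.000158) = 0.0649

6.49%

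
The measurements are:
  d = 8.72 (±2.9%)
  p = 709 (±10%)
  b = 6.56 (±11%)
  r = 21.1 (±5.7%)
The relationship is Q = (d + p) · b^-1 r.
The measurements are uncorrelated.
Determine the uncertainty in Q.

366

Let u = d + p = 718. δu = √(δd² + δp²) = √(0.0639 + 5030) = 70.9, so δu/u = 0.0988.
Q is then a monomial in u, b, r:
δQ/Q = √((δu/u)² + (-1·δb/b)² + (1·δr/r)²) = √(0.00976 + 0.0121 + 0.00325) = 0.158
Q = 2310, so δQ = 0.158 × 2310 = 366.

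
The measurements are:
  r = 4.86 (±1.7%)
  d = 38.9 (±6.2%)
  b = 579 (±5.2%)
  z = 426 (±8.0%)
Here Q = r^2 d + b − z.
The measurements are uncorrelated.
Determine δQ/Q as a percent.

7.40%

Let p = r^2·d = 919. δp/p = √((2·δr/r)² + (1·δd/d)²) = √(0.00116 + 0.00384) = 0.0707, so δp = 65.0.
Q = p + b − z: δQ = √(δp² + δb² + δz²) = √(4220 + 906 + 1160) = 79.3
Q = 1070, so δQ/Q = 79.3/1070 = 0.0740.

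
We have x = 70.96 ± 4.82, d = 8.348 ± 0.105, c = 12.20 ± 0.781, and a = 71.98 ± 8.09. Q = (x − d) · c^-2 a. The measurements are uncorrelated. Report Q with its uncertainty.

30.28 ± 5.66

Let u = x − d = 62.61. δu = √(δx² + δd²) = √(23.2 + 0.0110) = 4.82, so δu/u = 0.0770.
Q is then a monomial in u, c, a:
δQ/Q = √((δu/u)² + (-2·δc/c)² + (1·δa/a)²) = √(0.00593 + 0.0164 + 0.0126) = 0.187
Q = 30.28, so δQ = 0.187 × 30.28 = 5.66.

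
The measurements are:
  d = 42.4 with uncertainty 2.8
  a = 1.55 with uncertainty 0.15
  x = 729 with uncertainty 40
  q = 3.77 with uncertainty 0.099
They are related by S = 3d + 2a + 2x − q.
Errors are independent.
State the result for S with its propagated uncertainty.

1580 ± 80.4

S is a linear combination, so absolute uncertainties add in quadrature:
  (3·δd)² = 70.6;  (2·δa)² = 0.0900;  (2·δx)² = 6400;  (δq)² = 0.00980
δS = √(6470) = 80.4
S = 1580.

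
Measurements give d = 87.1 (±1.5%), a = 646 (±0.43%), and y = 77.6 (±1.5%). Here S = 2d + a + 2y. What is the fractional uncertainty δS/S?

0.00458

Absolute uncertainties add in quadrature for a linear combination:
  (2·δd)² = 6.83;  (δa)² = 7.72;  (2·δy)² = 5.42
δS = √(20.0) = 4.47
S = 975, so δS/S = 4.47/975 = 0.00458.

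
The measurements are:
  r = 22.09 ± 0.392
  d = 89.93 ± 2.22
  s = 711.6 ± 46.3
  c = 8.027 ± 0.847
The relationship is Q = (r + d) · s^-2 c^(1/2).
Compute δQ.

Let u = r + d = 112.0. δu = √(δr² + δd²) = √(0.154 + 4.93) = 2.25, so δu/u = 0.0201.
Q is then a monomial in u, s, c:
δQ/Q = √((δu/u)² + (-2·δs/s)² + (½·δc/c)²) = √(0.000405 + 0.0169 + 0.00278) = 0.142
Q = 0.0006268, so δQ = 0.142 × 0.0006268 = 8.89e-05.

8.89e-05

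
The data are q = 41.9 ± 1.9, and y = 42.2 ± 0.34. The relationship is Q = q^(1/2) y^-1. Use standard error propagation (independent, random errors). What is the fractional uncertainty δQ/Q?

0.0241

Each factor contributes (exponent × relative error)² to (δQ/Q)²:
  (½·δq/q)² = (0.5×0.0453)² = 0.000514;  (-1·δy/y)² = (-1×0.00806)² = 6.49e-05
δQ/Q = √(0.000579) = 0.0241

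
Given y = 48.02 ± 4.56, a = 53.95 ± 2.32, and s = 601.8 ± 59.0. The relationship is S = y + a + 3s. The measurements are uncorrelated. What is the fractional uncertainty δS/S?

0.0928

Absolute uncertainties add in quadrature for a linear combination:
  (δy)² = 20.8;  (δa)² = 5.38;  (3·δs)² = 31300
δS = √(31400) = 177
S = 1907, so δS/S = 177/1907 = 0.0928.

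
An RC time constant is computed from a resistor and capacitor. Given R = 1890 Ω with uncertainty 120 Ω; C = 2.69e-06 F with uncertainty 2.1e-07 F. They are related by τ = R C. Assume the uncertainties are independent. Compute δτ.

0.000512 s

Each factor contributes (exponent × relative error)² to (δτ/τ)²:
  (1·δR/R)² = (1×0.0635)² = 0.00403;  (1·δC/C)² = (1×0.0781)² = 0.00609
δτ/τ = √(0.0101) = 0.101
τ = 0.00508 s, so δτ = 0.101 × 0.00508 = 0.000512 s.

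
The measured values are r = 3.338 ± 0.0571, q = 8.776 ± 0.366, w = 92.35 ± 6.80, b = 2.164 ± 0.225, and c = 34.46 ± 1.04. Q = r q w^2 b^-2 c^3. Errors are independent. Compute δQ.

5.99e+08

For a monomial Q ∝ r, q, w^2, b^-2, c^3, fractional errors add in quadrature:
  (1·δr/r)² = (1×0.0171)² = 0.000293;  (1·δq/q)² = (1×0.0417)² = 0.00174;  (2·δw/w)² = (2×0.0736)² = 0.0217;  (-2·δb/b)² = (-2×0.104)² = 0.0432;  (3·δc/c)² = (3×0.0302)² = 0.00820
δQ/Q = √(0.0752) = 0.274
Q = 2.183e+09, so δQ = 0.274 × 2.183e+09 = 5.99e+08.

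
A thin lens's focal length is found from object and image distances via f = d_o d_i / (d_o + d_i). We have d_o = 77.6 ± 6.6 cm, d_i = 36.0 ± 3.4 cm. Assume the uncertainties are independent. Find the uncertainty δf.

∂f/∂d_o = (d_i/(d_o+d_i))² = 0.100;  ∂f/∂d_i = (d_o/(d_o+d_i))² = 0.467
δf = √((∂f/∂d_o · δd_o)² + (∂f/∂d_i · δd_i)²) = √(0.439 + 2.52) = 1.72 cm

1.72 cm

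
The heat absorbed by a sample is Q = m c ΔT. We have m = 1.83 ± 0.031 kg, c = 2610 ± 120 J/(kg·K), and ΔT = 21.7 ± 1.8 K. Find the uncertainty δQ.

9990 J

Each factor contributes (exponent × relative error)² to (δQ/Q)²:
  (1·δm/m)² = (1×0.0169)² = 0.000287;  (1·δc/c)² = (1×0.0460)² = 0.00211;  (1·δΔT/ΔT)² = (1×0.0829)² = 0.00688
δQ/Q = √(0.00928) = 0.0963
Q = 1.04e+05 J, so δQ = 0.0963 × 1.04e+05 = 9990 J.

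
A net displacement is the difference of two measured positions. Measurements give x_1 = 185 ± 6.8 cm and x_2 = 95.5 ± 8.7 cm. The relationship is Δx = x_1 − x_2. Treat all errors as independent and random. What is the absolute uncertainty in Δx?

11.0 cm

Each term contributes (cᵢ δxᵢ)² to (δΔx)²:
  (δx_1)² = 46.2;  (δx_2)² = 75.7
δΔx = √(122) = 11.0 cm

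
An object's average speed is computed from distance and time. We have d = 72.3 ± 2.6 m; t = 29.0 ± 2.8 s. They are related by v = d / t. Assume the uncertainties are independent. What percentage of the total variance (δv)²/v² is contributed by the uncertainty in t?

(δv/v)² = (1·δd/d)² + (-1·δt/t)²
  d term: (1×0.0360)² = 0.00129
  t term: (-1×0.0966)² = 0.00932
Total = 0.0106. Share from t = 0.00932/0.0106 = 0.878.

87.8%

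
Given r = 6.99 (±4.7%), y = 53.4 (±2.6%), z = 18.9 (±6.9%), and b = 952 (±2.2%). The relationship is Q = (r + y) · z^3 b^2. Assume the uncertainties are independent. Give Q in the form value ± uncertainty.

(3.70 ± 0.787) × 10^11

Let u = r + y = 60.4. δu = √(δr² + δy²) = √(0.108 + 1.93) = 1.43, so δu/u = 0.0236.
Q is then a monomial in u, z, b:
δQ/Q = √((δu/u)² + (3·δz/z)² + (2·δb/b)²) = √(0.000558 + 0.0428 + 0.00194) = 0.213
Q = 3.7e+11, so δQ = 0.213 × 3.7e+11 = 7.87e+10.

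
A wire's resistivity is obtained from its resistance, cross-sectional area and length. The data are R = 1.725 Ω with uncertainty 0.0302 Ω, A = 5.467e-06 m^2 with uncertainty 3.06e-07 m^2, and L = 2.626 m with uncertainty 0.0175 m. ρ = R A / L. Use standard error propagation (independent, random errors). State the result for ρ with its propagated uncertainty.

Products/powers → add relative errors in quadrature, weighted by exponent:
  (1·δR/R)² = (1×0.0175)² = 0.000307;  (1·δA/A)² = (1×0.0560)² = 0.00313;  (-1·δL/L)² = (-1×0.00666)² = 4.44e-05
δρ/ρ = √(0.00348) = 0.0590
ρ = 3.591e-06 Ω·m, so δρ = 0.0590 × 3.591e-06 = 2.12e-07 Ω·m.

(3.591 ± 0.212) × 10^-6 Ω·m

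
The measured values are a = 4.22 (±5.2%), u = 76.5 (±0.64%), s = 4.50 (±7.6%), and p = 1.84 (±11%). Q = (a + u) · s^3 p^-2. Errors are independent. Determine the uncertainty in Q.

Let w = a + u = 80.7. δw = √(δa² + δu²) = √(0.0482 + 0.240) = 0.537, so δw/w = 0.00665.
Q is then a monomial in w, s, p:
δQ/Q = √((δw/w)² + (3·δs/s)² + (-2·δp/p)²) = √(4.42e-05 + 0.0520 + 0.0484) = 0.317
Q = 2170, so δQ = 0.317 × 2170 = 689.

689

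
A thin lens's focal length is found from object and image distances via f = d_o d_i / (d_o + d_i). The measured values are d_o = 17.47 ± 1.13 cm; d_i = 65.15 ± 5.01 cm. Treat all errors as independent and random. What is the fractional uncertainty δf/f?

0.0535

∂f/∂d_o = (d_i/(d_o+d_i))² = 0.622;  ∂f/∂d_i = (d_o/(d_o+d_i))² = 0.0447
δf = √((∂f/∂d_o · δd_o)² + (∂f/∂d_i · δd_i)²) = √(0.494 + 0.0502) = 0.737 cm
f = 13.78 cm, so δf/f = 0.737/13.78 = 0.0535.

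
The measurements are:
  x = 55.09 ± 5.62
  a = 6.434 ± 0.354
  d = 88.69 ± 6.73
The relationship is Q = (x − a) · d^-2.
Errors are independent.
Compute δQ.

Let u = x − a = 48.66. δu = √(δx² + δa²) = √(31.6 + 0.125) = 5.63, so δu/u = 0.116.
Q is then a monomial in u, d:
δQ/Q = √((δu/u)² + (-2·δd/d)²) = √(0.0134 + 0.0230) = 0.191
Q = 0.006186, so δQ = 0.191 × 0.006186 = 0.00118.

0.00118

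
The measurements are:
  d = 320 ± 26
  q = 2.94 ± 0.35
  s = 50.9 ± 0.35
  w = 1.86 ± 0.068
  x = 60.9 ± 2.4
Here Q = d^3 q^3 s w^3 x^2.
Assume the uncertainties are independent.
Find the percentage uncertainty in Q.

45.3%

Each factor contributes (exponent × relative error)² to (δQ/Q)²:
  (3·δd/d)² = (3×0.0813)² = 0.0594;  (3·δq/q)² = (3×0.119)² = 0.128;  (1·δs/s)² = (1×0.00688)² = 4.73e-05;  (3·δw/w)² = (3×0.0366)² = 0.0120;  (2·δx/x)² = (2×0.0394)² = 0.00621
δQ/Q = √(0.205) = 0.453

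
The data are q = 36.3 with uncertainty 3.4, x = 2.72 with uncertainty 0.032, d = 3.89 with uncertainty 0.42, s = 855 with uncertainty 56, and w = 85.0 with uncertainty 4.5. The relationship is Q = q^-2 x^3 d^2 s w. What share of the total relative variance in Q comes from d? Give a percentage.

(δQ/Q)² = (-2·δq/q)² + (3·δx/x)² + (2·δd/d)² + (1·δs/s)² + (1·δw/w)²
  q term: (-2×0.0937)² = 0.0351
  x term: (3×0.0118)² = 0.00125
  d term: (2×0.108)² = 0.0466
  s term: (1×0.0655)² = 0.00429
  w term: (1×0.0529)² = 0.00280
Total = 0.0901. Share from d = 0.0466/0.0901 = 0.518.

51.8%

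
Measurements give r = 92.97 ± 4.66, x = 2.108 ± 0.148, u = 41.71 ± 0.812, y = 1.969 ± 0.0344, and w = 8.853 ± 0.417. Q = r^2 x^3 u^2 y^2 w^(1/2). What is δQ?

For a monomial Q ∝ r^2, x^3, u^2, y^2, w^(1/2), fractional errors add in quadrature:
  (2·δr/r)² = (2×0.0501)² = 0.0100;  (3·δx/x)² = (3×0.0702)² = 0.0444;  (2·δu/u)² = (2×0.0195)² = 0.00152;  (2·δy/y)² = (2×0.0175)² = 0.00122;  (½·δw/w)² = (0.5×0.0471)² = 0.000555
δQ/Q = √(0.0577) = 0.240
Q = 1.625e+09, so δQ = 0.240 × 1.625e+09 = 3.9e+08.

3.9e+08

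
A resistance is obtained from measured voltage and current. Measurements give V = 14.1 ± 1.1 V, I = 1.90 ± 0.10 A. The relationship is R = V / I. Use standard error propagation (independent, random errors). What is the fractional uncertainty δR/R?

For a monomial R ∝ V, I^-1, fractional errors add in quadrature:
  (1·δV/V)² = (1×0.0780)² = 0.00609;  (-1·δI/I)² = (-1×0.0526)² = 0.00277
δR/R = √(0.00886) = 0.0941

0.0941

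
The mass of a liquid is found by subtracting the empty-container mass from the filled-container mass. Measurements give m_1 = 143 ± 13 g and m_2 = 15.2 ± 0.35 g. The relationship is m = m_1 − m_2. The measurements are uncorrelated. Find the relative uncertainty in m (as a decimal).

0.102

Absolute uncertainties add in quadrature for a linear combination:
  (δm_1)² = 169;  (δm_2)² = 0.122
δm = √(169) = 13.0 g
m = 128 g, so δm/m = 13.0/128 = 0.102.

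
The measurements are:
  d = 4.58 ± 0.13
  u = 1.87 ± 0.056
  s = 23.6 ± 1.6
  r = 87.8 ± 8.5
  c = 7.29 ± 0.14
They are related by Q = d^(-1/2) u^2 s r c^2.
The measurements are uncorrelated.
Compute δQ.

Relative error in a monomial: (δQ/Q)² = Σ (nᵢ · δxᵢ/xᵢ)².
  (−½·δd/d)² = (-0.5×0.0284)² = 0.000201;  (2·δu/u)² = (2×0.0299)² = 0.00359;  (1·δs/s)² = (1×0.0678)² = 0.00460;  (1·δr/r)² = (1×0.0968)² = 0.00937;  (2·δc/c)² = (2×0.0192)² = 0.00148
δQ/Q = √(0.0192) = 0.139
Q = 1.8e+05, so δQ = 0.139 × 1.8e+05 = 25000.

25000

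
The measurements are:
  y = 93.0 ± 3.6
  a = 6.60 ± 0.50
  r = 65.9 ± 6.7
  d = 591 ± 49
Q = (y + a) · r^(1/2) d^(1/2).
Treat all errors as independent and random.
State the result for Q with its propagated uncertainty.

19700 ± 1480

Let u = y + a = 99.6. δu = √(δy² + δa²) = √(13.0 + 0.250) = 3.63, so δu/u = 0.0365.
Q is then a monomial in u, r, d:
δQ/Q = √((δu/u)² + (½·δr/r)² + (½·δd/d)²) = √(0.00133 + 0.00258 + 0.00172) = 0.0751
Q = 19700, so δQ = 0.0751 × 19700 = 1480.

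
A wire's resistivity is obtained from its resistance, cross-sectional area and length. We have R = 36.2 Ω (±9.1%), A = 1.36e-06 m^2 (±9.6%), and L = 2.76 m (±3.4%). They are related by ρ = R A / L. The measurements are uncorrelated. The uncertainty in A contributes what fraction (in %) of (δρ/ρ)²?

(δρ/ρ)² = (1·δR/R)² + (1·δA/A)² + (-1·δL/L)²
  R term: (1×0.0910)² = 0.00828
  A term: (1×0.0960)² = 0.00922
  L term: (-1×0.0340)² = 0.00116
Total = 0.0187. Share from A = 0.00922/0.0187 = 0.494.

49.4%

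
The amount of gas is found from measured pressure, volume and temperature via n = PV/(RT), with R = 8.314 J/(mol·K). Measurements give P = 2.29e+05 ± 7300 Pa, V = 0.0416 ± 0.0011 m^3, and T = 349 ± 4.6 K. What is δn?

For a monomial n ∝ P, V, T^-1, fractional errors add in quadrature:
  (1·δP/P)² = (1×0.0319)² = 0.00102;  (1·δV/V)² = (1×0.0264)² = 0.000699;  (-1·δT/T)² = (-1×0.0132)² = 0.000174
δn/n = √(0.00189) = 0.0435
n = 3.28 mol, so δn = 0.0435 × 3.28 = 0.143 mol.

0.143 mol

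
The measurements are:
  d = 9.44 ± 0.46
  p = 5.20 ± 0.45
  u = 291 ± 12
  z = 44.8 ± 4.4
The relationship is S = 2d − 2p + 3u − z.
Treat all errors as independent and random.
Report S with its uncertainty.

S is a linear combination, so absolute uncertainties add in quadrature:
  (2·δd)² = 0.846;  (2·δp)² = 0.810;  (3·δu)² = 1300;  (δz)² = 19.4
δS = √(1320) = 36.3
S = 837.

837 ± 36.3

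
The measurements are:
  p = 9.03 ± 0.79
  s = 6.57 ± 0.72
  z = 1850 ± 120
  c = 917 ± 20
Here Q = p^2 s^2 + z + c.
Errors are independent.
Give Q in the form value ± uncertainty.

6290 ± 995

Let w = p^2·s^2 = 3520. δw/w = √((2·δp/p)² + (2·δs/s)²) = √(0.0306 + 0.0480) = 0.280, so δw = 987.
Q = w + z + c: δQ = √(δw² + δz² + δc²) = √(9.74e+05 + 14400 + 400) = 995
Q = 6290.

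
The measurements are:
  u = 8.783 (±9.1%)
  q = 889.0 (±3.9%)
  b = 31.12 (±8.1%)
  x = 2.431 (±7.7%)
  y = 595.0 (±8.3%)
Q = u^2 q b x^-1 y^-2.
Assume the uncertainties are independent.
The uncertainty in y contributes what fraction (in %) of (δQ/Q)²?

(δQ/Q)² = (2·δu/u)² + (1·δq/q)² + (1·δb/b)² + (-1·δx/x)² + (-2·δy/y)²
  u term: (2×0.0910)² = 0.0331
  q term: (1×0.0390)² = 0.00152
  b term: (1×0.0810)² = 0.00656
  x term: (-1×0.0770)² = 0.00593
  y term: (-2×0.0830)² = 0.0276
Total = 0.0747. Share from y = 0.0276/0.0747 = 0.369.

36.9%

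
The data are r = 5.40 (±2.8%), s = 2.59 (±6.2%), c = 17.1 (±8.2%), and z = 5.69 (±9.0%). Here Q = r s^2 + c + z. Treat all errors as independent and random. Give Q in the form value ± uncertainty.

59.0 ± 4.84

Let p = r·s^2 = 36.2. δp/p = √((1·δr/r)² + (2·δs/s)²) = √(0.000784 + 0.0154) = 0.127, so δp = 4.60.
Q = p + c + z: δQ = √(δp² + δc² + δz²) = √(21.2 + 1.97 + 0.262) = 4.84
Q = 59.0.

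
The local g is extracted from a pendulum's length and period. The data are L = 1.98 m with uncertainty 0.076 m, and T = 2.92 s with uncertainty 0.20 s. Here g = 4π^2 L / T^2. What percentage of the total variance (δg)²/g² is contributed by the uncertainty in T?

92.7%

(δg/g)² = (1·δL/L)² + (-2·δT/T)²
  L term: (1×0.0384)² = 0.00147
  T term: (-2×0.0685)² = 0.0188
Total = 0.0202. Share from T = 0.0188/0.0202 = 0.927.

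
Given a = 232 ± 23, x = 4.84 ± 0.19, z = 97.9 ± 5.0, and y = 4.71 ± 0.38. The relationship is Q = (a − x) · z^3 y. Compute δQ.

2.01e+08

Let u = a − x = 227. δu = √(δa² + δx²) = √(529 + 0.0361) = 23.0, so δu/u = 0.101.
Q is then a monomial in u, z, y:
δQ/Q = √((δu/u)² + (3·δz/z)² + (1·δy/y)²) = √(0.0103 + 0.0235 + 0.00651) = 0.201
Q = 1e+09, so δQ = 0.201 × 1e+09 = 2.01e+08.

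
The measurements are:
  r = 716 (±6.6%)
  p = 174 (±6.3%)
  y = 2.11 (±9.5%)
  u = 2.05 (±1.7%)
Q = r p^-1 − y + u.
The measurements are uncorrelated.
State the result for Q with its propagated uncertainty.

Let w = r·p^-1 = 4.11. δw/w = √((1·δr/r)² + (-1·δp/p)²) = √(0.00436 + 0.00397) = 0.0912, so δw = 0.375.
Q = w − y + u: δQ = √(δw² + δy² + δu²) = √(0.141 + 0.0402 + 0.00121) = 0.427
Q = 4.05.

4.05 ± 0.427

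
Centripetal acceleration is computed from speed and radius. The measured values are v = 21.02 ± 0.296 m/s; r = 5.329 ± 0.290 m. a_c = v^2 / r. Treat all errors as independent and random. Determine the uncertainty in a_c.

5.08 m/s^2

For a monomial a_c ∝ v^2, r^-1, fractional errors add in quadrature:
  (2·δv/v)² = (2×0.0141)² = 0.000793;  (-1·δr/r)² = (-1×0.0544)² = 0.00296
δa_c/a_c = √(0.00375) = 0.0613
a_c = 82.91 m/s^2, so δa_c = 0.0613 × 82.91 = 5.08 m/s^2.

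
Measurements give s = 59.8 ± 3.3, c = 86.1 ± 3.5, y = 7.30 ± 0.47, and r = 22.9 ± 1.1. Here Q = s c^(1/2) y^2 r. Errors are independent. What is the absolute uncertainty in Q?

1.01e+05

Each factor contributes (exponent × relative error)² to (δQ/Q)²:
  (1·δs/s)² = (1×0.0552)² = 0.00305;  (½·δc/c)² = (0.5×0.0407)² = 0.000413;  (2·δy/y)² = (2×0.0644)² = 0.0166;  (1·δr/r)² = (1×0.0480)² = 0.00231
δQ/Q = √(0.0223) = 0.149
Q = 6.77e+05, so δQ = 0.149 × 6.77e+05 = 1.01e+05.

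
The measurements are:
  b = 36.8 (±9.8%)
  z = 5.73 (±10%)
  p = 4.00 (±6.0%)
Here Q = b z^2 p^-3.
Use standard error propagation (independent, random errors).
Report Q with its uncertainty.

18.9 ± 5.41

For a monomial Q ∝ b, z^2, p^-3, fractional errors add in quadrature:
  (1·δb/b)² = (1×0.0980)² = 0.00960;  (2·δz/z)² = (2×0.100)² = 0.0400;  (-3·δp/p)² = (-3×0.0600)² = 0.0324
δQ/Q = √(0.0820) = 0.286
Q = 18.9, so δQ = 0.286 × 18.9 = 5.41.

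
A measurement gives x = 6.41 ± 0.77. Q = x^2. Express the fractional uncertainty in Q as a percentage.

Q ∝ x^2, so δQ/Q = |2| · δx/x = 2 × 0.120 = 0.240.

24.0%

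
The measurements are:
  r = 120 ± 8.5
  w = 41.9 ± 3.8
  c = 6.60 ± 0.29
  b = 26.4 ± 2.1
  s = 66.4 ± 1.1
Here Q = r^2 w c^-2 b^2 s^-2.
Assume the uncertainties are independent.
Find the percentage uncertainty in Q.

25.0%

Relative error in a monomial: (δQ/Q)² = Σ (nᵢ · δxᵢ/xᵢ)².
  (2·δr/r)² = (2×0.0708)² = 0.0201;  (1·δw/w)² = (1×0.0907)² = 0.00823;  (-2·δc/c)² = (-2×0.0439)² = 0.00772;  (2·δb/b)² = (2×0.0795)² = 0.0253;  (-2·δs/s)² = (-2×0.0166)² = 0.00110
δQ/Q = √(0.0624) = 0.250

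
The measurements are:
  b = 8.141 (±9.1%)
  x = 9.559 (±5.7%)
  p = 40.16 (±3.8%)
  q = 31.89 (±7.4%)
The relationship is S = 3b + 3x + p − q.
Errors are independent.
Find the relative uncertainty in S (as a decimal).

Each term contributes (cᵢ δxᵢ)² to (δS)²:
  (3·δb)² = 4.94;  (3·δx)² = 2.67;  (δp)² = 2.33;  (δq)² = 5.57
δS = √(15.5) = 3.94
S = 61.37, so δS/S = 3.94/61.37 = 0.0642.

0.0642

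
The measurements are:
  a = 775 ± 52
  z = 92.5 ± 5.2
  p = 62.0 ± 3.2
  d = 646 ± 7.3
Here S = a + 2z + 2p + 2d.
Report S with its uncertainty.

2380 ± 55.4

Sums and differences: (δS)² = Σ (cᵢ δxᵢ)².
  (δa)² = 2700;  (2·δz)² = 108;  (2·δp)² = 41.0;  (2·δd)² = 213
δS = √(3070) = 55.4
S = 2380.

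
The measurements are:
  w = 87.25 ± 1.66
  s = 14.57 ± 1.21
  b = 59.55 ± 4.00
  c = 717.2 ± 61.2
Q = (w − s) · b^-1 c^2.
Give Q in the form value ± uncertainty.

Let u = w − s = 72.68. δu = √(δw² + δs²) = √(2.76 + 1.46) = 2.05, so δu/u = 0.0283.
Q is then a monomial in u, b, c:
δQ/Q = √((δu/u)² + (-1·δb/b)² + (2·δc/c)²) = √(0.000799 + 0.00451 + 0.0291) = 0.186
Q = 627800, so δQ = 0.186 × 627800 = 1.16e+05.

(6.278 ± 1.16) × 10^5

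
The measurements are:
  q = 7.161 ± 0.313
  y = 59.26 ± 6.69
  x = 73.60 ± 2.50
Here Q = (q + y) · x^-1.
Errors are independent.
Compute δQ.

Let u = q + y = 66.42. δu = √(δq² + δy²) = √(0.0980 + 44.8) = 6.70, so δu/u = 0.101.
Q is then a monomial in u, x:
δQ/Q = √((δu/u)² + (-1·δx/x)²) = √(0.0102 + 0.00115) = 0.106
Q = 0.9025, so δQ = 0.106 × 0.9025 = 0.0960.

0.0960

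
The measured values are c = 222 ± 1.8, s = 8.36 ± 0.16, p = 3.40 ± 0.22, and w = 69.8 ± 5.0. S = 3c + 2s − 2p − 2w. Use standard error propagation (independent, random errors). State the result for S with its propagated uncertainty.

536 ± 11.4

Sums and differences: (δS)² = Σ (cᵢ δxᵢ)².
  (3·δc)² = 29.2;  (2·δs)² = 0.102;  (2·δp)² = 0.194;  (2·δw)² = 100
δS = √(129) = 11.4
S = 536.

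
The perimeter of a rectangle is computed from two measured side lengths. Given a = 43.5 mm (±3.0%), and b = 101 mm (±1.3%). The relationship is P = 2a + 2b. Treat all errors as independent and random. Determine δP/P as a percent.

1.28%

P is a linear combination, so absolute uncertainties add in quadrature:
  (2·δa)² = 6.81;  (2·δb)² = 6.90
δP = √(13.7) = 3.70 mm
P = 289 mm, so δP/P = 3.70/289 = 0.0128.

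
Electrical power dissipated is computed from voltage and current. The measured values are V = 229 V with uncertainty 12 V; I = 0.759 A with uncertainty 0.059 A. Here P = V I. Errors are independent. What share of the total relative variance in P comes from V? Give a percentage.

(δP/P)² = (1·δV/V)² + (1·δI/I)²
  V term: (1×0.0524)² = 0.00275
  I term: (1×0.0777)² = 0.00604
Total = 0.00879. Share from V = 0.00275/0.00879 = 0.312.

31.2%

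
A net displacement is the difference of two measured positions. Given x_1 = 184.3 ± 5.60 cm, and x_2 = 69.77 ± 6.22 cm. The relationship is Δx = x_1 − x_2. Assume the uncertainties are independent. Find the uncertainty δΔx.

Each term contributes (cᵢ δxᵢ)² to (δΔx)²:
  (δx_1)² = 31.4;  (δx_2)² = 38.7
δΔx = √(70.0) = 8.37 cm

8.37 cm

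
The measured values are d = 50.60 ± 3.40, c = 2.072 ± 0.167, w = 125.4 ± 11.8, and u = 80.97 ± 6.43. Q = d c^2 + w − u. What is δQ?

Let p = d·c^2 = 217.2. δp/p = √((1·δd/d)² + (2·δc/c)²) = √(0.00451 + 0.0260) = 0.175, so δp = 37.9.
Q = p + w − u: δQ = √(δp² + δw² + δu²) = √(1440 + 139 + 41.3) = 40.2

40.2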